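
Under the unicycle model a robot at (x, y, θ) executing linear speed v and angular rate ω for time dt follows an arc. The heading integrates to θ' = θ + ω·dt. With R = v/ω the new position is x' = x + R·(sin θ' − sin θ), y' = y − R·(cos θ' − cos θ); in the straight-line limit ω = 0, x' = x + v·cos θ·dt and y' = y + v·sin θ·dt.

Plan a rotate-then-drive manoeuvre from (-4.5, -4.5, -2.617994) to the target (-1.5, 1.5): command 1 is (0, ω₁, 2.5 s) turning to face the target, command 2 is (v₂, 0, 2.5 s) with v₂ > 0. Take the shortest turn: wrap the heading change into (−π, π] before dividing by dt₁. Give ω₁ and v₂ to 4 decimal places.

heading to target = atan2(1.5−-4.5, -1.5−-4.5) = 1.1071
Δθ = wrap(1.1071 − -2.6180) = -2.5580; ω₁ = Δθ/dt₁ = -1.0232
distance = √((-1.5−-4.5)² + (1.5−-4.5)²) = 6.7082; v₂ = distance/dt₂ = 2.6833

ω₁ = -1.0232, v₂ = 2.6833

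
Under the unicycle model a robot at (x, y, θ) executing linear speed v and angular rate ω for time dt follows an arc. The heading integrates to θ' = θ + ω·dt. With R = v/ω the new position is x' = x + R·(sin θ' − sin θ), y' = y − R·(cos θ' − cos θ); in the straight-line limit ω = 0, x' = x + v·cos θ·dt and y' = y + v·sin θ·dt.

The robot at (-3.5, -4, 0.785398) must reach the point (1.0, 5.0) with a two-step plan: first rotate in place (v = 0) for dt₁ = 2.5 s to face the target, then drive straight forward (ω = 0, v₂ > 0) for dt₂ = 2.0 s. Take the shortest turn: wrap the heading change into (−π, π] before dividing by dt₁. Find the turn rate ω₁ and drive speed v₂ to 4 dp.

ω₁ = 0.1287, v₂ = 5.0312

heading to target = atan2(5−-4, 1−-3.5) = 1.1071
Δθ = wrap(1.1071 − 0.7854) = 0.3218; ω₁ = Δθ/dt₁ = 0.1287
distance = √((1−-3.5)² + (5−-4)²) = 10.0623; v₂ = distance/dt₂ = 5.0312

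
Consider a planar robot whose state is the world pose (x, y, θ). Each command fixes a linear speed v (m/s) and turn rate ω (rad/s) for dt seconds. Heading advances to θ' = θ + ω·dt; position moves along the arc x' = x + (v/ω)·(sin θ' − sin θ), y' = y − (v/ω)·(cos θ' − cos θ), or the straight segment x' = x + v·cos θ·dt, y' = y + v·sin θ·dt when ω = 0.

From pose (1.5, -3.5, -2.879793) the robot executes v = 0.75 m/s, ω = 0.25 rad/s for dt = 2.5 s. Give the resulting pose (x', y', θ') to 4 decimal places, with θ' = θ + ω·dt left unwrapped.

θ' = -2.8798 + 0.25·2.5 = -2.2548
R = v/ω = 0.75/0.25 = 3.0000
x' = 1.5 + 3.0000·(sin -2.2548 − sin -2.8798) = -0.0487
y' = -3.5 − 3.0000·(cos -2.2548 − cos -2.8798) = -4.5021

(-0.0487, -4.5021, -2.2548)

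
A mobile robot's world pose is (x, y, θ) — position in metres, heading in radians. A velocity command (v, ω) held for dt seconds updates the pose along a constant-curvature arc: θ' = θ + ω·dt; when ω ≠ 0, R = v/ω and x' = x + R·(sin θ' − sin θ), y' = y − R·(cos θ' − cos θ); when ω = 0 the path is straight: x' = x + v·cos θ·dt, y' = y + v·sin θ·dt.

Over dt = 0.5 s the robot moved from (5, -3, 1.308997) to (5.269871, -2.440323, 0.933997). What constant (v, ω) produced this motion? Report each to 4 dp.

Δθ = 0.933997 − 1.308997 = -0.375000
ω = Δθ/dt = -0.375000/0.5 = -0.7500
R = −Δy/(cos θ' − cos θ) = -1.6667
v = R·ω = -1.6667·-0.7500 = 1.2500

v = 1.2500, ω = -0.7500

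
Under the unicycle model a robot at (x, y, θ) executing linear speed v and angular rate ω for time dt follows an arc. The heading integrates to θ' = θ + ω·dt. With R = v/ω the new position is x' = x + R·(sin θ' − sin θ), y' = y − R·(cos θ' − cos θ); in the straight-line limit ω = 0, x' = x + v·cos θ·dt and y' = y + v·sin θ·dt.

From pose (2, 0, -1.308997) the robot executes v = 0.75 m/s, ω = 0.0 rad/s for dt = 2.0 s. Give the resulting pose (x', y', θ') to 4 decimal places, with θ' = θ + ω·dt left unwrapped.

θ' = -1.3090 + 0.0·2.0 = -1.3090
ω = 0 → straight: x' = 2 + 0.75·cos(-1.3090)·2.0 = 2.3882
y' = 0 + 0.75·sin(-1.3090)·2.0 = -1.4489

(2.3882, -1.4489, -1.3090)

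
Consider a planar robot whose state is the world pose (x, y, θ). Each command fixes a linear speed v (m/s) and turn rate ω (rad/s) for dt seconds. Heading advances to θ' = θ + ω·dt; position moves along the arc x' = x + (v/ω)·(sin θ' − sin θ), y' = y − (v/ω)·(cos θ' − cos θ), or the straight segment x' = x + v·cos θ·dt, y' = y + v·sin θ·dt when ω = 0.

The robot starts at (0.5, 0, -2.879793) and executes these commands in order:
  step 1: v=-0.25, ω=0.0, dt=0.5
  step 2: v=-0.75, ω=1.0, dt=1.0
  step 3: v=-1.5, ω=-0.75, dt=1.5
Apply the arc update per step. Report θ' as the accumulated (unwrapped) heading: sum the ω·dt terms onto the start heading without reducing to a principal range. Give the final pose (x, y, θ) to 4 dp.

step 1: θ'=-2.8798 (straight) → pose (0.6207, 0.0324, -2.8798)
step 2: θ'=-1.8798 (R=-0.7500) → pose (1.1411, 0.5287, -1.8798)
step 3: θ'=-3.0048 (R=2.0000) → pose (2.7736, 1.9018, -3.0048)

(2.7736, 1.9018, -3.0048)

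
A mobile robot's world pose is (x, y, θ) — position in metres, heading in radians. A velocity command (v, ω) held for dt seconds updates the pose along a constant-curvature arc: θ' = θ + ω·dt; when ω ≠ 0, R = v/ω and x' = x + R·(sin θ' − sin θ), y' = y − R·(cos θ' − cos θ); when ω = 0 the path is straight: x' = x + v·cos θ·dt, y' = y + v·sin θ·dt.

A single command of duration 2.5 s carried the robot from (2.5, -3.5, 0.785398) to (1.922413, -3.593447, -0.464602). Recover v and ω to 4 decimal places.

Δθ = -0.464602 − 0.785398 = -1.250000
ω = Δθ/dt = -1.250000/2.5 = -0.5000
R = Δx/(sin θ' − sin θ) = 0.5000
v = R·ω = 0.5000·-0.5000 = -0.2500

v = -0.2500, ω = -0.5000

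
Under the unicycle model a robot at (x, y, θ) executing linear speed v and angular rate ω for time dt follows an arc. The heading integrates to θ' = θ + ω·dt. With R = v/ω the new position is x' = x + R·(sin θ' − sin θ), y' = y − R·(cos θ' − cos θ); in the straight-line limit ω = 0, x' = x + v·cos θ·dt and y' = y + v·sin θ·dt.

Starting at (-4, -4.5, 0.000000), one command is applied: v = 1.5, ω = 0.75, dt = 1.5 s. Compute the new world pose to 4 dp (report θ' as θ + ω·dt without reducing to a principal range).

θ' = 0.0000 + 0.75·1.5 = 1.1250
R = v/ω = 1.5/0.75 = 2.0000
x' = -4 + 2.0000·(sin 1.1250 − sin 0.0000) = -2.1955
y' = -4.5 − 2.0000·(cos 1.1250 − cos 0.0000) = -3.3624

(-2.1955, -3.3624, 1.1250)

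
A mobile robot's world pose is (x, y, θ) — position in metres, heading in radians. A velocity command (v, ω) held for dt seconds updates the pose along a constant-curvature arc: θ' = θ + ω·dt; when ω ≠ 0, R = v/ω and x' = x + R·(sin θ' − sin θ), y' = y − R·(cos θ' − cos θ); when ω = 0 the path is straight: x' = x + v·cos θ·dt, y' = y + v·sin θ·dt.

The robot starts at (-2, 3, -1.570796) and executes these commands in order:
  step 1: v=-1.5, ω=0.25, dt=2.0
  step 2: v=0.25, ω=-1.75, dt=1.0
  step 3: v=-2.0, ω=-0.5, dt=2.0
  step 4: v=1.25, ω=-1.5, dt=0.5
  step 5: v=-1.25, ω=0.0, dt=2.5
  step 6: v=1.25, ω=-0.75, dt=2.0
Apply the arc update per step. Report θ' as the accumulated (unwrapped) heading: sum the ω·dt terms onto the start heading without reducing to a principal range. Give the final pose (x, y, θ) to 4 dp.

(2.3973, 4.2903, -6.0708)

step 1: θ'=-1.0708 (R=-6.0000) → pose (-2.7345, 5.8766, -1.0708)
step 2: θ'=-2.8208 (R=-0.1429) → pose (-2.8148, 5.6725, -2.8208)
step 3: θ'=-3.8208 (R=4.0000) → pose (0.9592, 4.9888, -3.8208)
step 4: θ'=-4.5708 (R=-0.8333) → pose (0.6576, 5.5196, -4.5708)
step 5: θ'=-4.5708 (straight) → pose (1.0986, 2.4259, -4.5708)
step 6: θ'=-6.0708 (R=-1.6667) → pose (2.3973, 4.2903, -6.0708)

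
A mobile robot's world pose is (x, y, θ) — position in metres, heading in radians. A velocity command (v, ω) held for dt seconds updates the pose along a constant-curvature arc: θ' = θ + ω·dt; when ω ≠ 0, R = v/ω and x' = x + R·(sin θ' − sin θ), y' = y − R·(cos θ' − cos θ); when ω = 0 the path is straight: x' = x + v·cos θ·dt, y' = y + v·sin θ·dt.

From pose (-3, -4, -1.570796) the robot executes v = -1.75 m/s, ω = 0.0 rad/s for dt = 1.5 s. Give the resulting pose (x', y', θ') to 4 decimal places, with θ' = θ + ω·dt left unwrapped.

(-3.0000, -1.3750, -1.5708)

θ' = -1.5708 + 0.0·1.5 = -1.5708
ω = 0 → straight: x' = -3 + -1.75·cos(-1.5708)·1.5 = -3.0000
y' = -4 + -1.75·sin(-1.5708)·1.5 = -1.3750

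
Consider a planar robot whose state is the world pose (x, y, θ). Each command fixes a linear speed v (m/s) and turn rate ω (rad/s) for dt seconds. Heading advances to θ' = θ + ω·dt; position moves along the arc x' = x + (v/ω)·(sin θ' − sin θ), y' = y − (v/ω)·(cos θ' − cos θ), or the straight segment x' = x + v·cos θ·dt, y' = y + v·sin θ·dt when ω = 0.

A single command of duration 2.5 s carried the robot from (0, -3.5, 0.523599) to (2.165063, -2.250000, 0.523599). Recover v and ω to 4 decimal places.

v = 1.0000, ω = 0.0000

Δθ = 0.523599 − 0.523599 = 0.000000
ω = Δθ/dt = 0.000000/2.5 = 0.0000
ω = 0 → v = (Δx·cos θ + Δy·sin θ)/dt = 1.0000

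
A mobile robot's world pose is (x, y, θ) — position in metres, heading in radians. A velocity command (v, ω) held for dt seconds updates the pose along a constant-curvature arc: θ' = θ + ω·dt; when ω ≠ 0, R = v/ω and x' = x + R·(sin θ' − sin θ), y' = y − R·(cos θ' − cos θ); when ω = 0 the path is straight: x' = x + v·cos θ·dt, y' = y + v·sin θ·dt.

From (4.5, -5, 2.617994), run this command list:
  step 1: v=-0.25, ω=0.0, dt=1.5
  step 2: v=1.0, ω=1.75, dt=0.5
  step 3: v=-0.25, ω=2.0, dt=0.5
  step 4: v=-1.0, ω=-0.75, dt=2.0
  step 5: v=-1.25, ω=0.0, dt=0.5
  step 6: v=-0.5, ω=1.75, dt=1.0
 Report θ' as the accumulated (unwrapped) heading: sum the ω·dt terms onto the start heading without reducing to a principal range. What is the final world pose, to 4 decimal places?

(6.8661, -3.8285, 4.7430)

step 1: θ'=2.6180 (straight) → pose (4.8248, -5.1875, 2.6180)
step 2: θ'=3.4930 (R=0.5714) → pose (4.3424, -5.1459, 3.4930)
step 3: θ'=4.4930 (R=-0.1250) → pose (4.4213, -5.0557, 4.4930)
step 4: θ'=2.9930 (R=1.3333) → pose (5.9201, -4.0273, 2.9930)
step 5: θ'=2.9930 (straight) → pose (6.5382, -4.1198, 2.9930)
step 6: θ'=4.7430 (R=-0.2857) → pose (6.8661, -3.8285, 4.7430)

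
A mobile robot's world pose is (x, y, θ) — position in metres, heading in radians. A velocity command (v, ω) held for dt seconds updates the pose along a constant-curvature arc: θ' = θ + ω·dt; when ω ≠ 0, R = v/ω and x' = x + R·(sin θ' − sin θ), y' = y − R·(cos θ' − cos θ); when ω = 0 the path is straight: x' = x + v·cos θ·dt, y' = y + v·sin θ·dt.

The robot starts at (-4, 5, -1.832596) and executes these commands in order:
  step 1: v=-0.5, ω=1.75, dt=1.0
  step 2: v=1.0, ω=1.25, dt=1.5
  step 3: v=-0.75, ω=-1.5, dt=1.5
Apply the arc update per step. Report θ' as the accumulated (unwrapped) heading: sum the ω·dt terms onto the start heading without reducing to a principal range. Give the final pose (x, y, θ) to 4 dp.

step 1: θ'=-0.0826 (R=-0.2857) → pose (-4.2524, 5.3587, -0.0826)
step 2: θ'=1.7924 (R=0.8000) → pose (-3.4060, 6.3318, 1.7924)
step 3: θ'=-0.4576 (R=0.5000) → pose (-4.1146, 5.7733, -0.4576)

(-4.1146, 5.7733, -0.4576)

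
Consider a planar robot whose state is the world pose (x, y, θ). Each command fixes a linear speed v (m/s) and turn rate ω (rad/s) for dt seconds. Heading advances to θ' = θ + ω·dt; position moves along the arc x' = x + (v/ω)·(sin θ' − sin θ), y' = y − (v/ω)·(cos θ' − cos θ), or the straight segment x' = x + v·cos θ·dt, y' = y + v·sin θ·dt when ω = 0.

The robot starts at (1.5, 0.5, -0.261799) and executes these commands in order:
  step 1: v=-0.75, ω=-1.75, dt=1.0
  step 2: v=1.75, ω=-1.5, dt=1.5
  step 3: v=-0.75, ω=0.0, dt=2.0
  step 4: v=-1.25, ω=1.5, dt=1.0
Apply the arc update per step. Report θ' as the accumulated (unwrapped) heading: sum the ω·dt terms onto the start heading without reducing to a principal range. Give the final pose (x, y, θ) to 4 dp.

(0.8304, -0.6745, -2.7618)

step 1: θ'=-2.0118 (R=0.4286) → pose (1.2234, 1.0969, -2.0118)
step 2: θ'=-4.2618 (R=-1.1667) → pose (-0.8819, 1.0868, -4.2618)
step 3: θ'=-4.2618 (straight) → pose (-0.2287, -0.2635, -4.2618)
step 4: θ'=-2.7618 (R=-0.8333) → pose (0.8304, -0.6745, -2.7618)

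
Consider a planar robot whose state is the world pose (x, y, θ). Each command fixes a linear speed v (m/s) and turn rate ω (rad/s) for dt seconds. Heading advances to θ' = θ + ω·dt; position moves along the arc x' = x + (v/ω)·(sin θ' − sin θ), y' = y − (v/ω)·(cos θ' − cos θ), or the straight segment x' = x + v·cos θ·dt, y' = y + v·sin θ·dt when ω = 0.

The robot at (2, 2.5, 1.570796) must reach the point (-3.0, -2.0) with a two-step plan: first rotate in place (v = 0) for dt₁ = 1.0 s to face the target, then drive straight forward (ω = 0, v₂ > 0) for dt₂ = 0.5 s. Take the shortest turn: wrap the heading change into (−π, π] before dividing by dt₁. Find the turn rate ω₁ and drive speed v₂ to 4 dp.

ω₁ = 2.3036, v₂ = 13.4536

heading to target = atan2(-2−2.5, -3−2) = -2.4088
Δθ = wrap(-2.4088 − 1.5708) = 2.3036; ω₁ = Δθ/dt₁ = 2.3036
distance = √((-3−2)² + (-2−2.5)²) = 6.7268; v₂ = distance/dt₂ = 13.4536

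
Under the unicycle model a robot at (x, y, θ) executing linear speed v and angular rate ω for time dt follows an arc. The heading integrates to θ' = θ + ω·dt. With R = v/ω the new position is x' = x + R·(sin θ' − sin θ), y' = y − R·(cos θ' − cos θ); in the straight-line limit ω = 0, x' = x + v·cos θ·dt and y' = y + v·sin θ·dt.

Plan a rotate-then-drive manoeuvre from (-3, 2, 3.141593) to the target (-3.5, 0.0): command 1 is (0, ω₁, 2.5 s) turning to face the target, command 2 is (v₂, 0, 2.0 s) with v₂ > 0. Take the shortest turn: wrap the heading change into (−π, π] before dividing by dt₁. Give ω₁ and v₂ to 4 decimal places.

heading to target = atan2(0−2, -3.5−-3) = -1.8158
Δθ = wrap(-1.8158 − 3.1416) = 1.3258; ω₁ = Δθ/dt₁ = 0.5303
distance = √((-3.5−-3)² + (0−2)²) = 2.0616; v₂ = distance/dt₂ = 1.0308

ω₁ = 0.5303, v₂ = 1.0308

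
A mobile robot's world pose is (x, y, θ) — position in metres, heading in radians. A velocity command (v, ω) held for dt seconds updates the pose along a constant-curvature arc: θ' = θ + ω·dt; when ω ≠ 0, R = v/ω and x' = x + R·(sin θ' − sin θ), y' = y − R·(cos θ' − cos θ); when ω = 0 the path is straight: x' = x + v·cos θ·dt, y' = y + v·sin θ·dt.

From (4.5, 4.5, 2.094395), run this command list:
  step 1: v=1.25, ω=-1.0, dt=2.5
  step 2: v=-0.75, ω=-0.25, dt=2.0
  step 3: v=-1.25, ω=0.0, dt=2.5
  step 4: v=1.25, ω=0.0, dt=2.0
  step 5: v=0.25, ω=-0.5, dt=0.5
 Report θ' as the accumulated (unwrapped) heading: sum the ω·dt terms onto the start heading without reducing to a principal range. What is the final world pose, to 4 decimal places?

(4.5774, 7.5634, -1.1556)

step 1: θ'=-0.4056 (R=-1.2500) → pose (6.0758, 6.2736, -0.4056)
step 2: θ'=-0.9056 (R=3.0000) → pose (4.8991, 7.1785, -0.9056)
step 3: θ'=-0.9056 (straight) → pose (2.9703, 9.6373, -0.9056)
step 4: θ'=-0.9056 (straight) → pose (4.5133, 7.6703, -0.9056)
step 5: θ'=-1.1556 (R=-0.5000) → pose (4.5774, 7.5634, -1.1556)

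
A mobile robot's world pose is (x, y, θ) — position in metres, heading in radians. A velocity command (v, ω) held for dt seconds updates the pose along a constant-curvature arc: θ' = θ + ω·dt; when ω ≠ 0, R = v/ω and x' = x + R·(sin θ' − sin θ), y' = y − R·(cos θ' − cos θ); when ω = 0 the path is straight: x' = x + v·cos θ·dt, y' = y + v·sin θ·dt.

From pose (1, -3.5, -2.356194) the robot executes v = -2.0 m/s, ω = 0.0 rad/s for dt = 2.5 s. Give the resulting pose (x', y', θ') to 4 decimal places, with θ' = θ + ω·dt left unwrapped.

θ' = -2.3562 + 0.0·2.5 = -2.3562
ω = 0 → straight: x' = 1 + -2.0·cos(-2.3562)·2.5 = 4.5355
y' = -3.5 + -2.0·sin(-2.3562)·2.5 = 0.0355

(4.5355, 0.0355, -2.3562)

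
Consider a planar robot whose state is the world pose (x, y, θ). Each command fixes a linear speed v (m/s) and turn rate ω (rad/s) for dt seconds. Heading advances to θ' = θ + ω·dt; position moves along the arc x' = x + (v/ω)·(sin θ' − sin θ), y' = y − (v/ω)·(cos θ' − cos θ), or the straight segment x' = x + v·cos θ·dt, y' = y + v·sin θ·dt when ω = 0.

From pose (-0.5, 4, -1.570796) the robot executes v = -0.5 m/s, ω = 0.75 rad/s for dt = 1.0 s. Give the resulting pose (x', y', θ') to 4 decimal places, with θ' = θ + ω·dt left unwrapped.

(-0.6789, 4.4544, -0.8208)

θ' = -1.5708 + 0.75·1.0 = -0.8208
R = v/ω = -0.5/0.75 = -0.6667
x' = -0.5 + -0.6667·(sin -0.8208 − sin -1.5708) = -0.6789
y' = 4 − -0.6667·(cos -0.8208 − cos -1.5708) = 4.4544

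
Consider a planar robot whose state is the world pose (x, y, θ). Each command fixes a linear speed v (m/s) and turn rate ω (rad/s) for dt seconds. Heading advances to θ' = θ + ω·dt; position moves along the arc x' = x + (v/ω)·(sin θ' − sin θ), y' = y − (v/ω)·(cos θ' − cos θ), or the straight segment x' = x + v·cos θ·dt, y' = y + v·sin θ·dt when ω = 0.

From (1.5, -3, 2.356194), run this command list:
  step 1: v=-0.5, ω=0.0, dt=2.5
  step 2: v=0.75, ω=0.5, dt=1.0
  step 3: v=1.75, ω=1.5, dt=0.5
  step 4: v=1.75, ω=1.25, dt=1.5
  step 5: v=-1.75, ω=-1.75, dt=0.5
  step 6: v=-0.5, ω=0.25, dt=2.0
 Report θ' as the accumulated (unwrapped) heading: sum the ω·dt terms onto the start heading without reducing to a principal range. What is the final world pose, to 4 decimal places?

(0.0979, -4.0260, 5.1062)

step 1: θ'=2.3562 (straight) → pose (2.3839, -3.8839, 2.3562)
step 2: θ'=2.8562 (R=1.5000) → pose (1.7455, -3.5052, 2.8562)
step 3: θ'=3.6062 (R=1.1667) → pose (0.8943, -3.5817, 3.6062)
step 4: θ'=5.4812 (R=1.4000) → pose (0.5154, -5.8067, 5.4812)
step 5: θ'=4.6062 (R=1.0000) → pose (0.2398, -5.0054, 4.6062)
step 6: θ'=5.1062 (R=-2.0000) → pose (0.0979, -4.0260, 5.1062)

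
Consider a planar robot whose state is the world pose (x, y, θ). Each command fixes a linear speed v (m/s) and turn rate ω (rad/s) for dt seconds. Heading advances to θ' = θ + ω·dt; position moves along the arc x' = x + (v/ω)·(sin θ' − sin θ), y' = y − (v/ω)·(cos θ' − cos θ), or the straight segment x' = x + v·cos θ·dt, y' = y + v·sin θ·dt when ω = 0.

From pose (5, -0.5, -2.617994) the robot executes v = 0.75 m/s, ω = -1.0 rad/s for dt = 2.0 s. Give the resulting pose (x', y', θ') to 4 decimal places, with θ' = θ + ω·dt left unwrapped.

θ' = -2.6180 + -1.0·2.0 = -4.6180
R = v/ω = 0.75/-1.0 = -0.7500
x' = 5 + -0.7500·(sin -4.6180 − sin -2.6180) = 3.8783
y' = -0.5 − -0.7500·(cos -4.6180 − cos -2.6180) = 0.0788

(3.8783, 0.0788, -4.6180)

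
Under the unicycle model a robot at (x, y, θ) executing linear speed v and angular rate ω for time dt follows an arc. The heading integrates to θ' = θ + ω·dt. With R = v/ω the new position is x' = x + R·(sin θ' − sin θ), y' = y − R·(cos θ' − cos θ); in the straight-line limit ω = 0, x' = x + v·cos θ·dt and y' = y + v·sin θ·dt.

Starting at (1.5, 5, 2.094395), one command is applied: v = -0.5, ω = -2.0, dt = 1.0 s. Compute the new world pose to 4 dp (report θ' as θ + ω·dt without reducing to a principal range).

θ' = 2.0944 + -2.0·1.0 = 0.0944
R = v/ω = -0.5/-2.0 = 0.2500
x' = 1.5 + 0.2500·(sin 0.0944 − sin 2.0944) = 1.3071
y' = 5 − 0.2500·(cos 0.0944 − cos 2.0944) = 4.6261

(1.3071, 4.6261, 0.0944)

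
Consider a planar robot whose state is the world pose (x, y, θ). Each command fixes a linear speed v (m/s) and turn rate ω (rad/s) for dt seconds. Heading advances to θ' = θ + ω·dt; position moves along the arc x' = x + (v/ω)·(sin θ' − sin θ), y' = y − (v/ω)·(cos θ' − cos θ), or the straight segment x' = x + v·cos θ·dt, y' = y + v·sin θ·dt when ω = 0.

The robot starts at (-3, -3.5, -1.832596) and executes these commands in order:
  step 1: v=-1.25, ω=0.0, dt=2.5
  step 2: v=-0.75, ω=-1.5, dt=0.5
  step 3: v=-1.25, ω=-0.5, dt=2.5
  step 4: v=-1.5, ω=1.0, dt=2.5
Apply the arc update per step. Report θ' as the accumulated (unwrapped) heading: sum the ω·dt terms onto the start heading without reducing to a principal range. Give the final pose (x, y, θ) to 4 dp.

step 1: θ'=-1.8326 (straight) → pose (-2.1912, -0.4815, -1.8326)
step 2: θ'=-2.5826 (R=0.5000) → pose (-1.9734, -0.1870, -2.5826)
step 3: θ'=-3.8326 (R=2.5000) → pose (0.9457, -0.3799, -3.8326)
step 4: θ'=-1.3326 (R=-1.5000) → pose (3.3593, 1.1299, -1.3326)

(3.3593, 1.1299, -1.3326)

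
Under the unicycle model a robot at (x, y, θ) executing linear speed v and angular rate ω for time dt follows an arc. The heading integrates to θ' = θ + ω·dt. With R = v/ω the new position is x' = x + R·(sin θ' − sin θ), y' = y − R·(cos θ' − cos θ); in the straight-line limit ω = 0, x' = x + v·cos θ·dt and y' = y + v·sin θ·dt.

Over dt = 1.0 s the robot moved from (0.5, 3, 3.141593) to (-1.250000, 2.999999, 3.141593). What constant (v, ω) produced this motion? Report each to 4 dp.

Δθ = 3.141593 − 3.141593 = 0.000000
ω = Δθ/dt = 0.000000/1.0 = 0.0000
ω = 0 → v = (Δx·cos θ + Δy·sin θ)/dt = 1.7500

v = 1.7500, ω = 0.0000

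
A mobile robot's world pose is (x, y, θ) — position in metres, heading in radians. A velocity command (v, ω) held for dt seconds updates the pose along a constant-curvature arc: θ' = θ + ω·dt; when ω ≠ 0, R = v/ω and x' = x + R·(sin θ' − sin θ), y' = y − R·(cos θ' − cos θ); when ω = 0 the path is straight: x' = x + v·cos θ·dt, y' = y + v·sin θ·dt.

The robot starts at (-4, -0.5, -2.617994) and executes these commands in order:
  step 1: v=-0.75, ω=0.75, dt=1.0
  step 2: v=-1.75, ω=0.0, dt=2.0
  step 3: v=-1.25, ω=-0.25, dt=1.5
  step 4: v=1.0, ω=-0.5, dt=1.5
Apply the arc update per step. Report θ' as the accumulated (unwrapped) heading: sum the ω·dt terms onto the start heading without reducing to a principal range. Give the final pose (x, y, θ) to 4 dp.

(-2.9192, 4.3365, -2.9930)

step 1: θ'=-1.8680 (R=-1.0000) → pose (-3.5438, 0.0732, -1.8680)
step 2: θ'=-1.8680 (straight) → pose (-2.5189, 3.4197, -1.8680)
step 3: θ'=-2.2430 (R=5.0000) → pose (-1.6504, 5.0691, -2.2430)
step 4: θ'=-2.9930 (R=-2.0000) → pose (-2.9192, 4.3365, -2.9930)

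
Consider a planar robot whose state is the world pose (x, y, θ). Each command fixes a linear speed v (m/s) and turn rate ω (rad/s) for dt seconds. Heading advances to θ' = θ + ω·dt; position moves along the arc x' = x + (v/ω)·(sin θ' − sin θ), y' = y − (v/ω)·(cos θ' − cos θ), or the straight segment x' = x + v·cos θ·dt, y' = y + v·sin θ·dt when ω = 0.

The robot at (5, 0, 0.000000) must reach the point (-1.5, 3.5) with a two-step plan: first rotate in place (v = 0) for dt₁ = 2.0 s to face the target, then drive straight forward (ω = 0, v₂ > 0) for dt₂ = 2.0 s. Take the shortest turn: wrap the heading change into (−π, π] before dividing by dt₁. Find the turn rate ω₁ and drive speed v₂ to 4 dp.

ω₁ = 1.3238, v₂ = 3.6912

heading to target = atan2(3.5−0, -1.5−5) = 2.6477
Δθ = wrap(2.6477 − 0.0000) = 2.6477; ω₁ = Δθ/dt₁ = 1.3238
distance = √((-1.5−5)² + (3.5−0)²) = 7.3824; v₂ = distance/dt₂ = 3.6912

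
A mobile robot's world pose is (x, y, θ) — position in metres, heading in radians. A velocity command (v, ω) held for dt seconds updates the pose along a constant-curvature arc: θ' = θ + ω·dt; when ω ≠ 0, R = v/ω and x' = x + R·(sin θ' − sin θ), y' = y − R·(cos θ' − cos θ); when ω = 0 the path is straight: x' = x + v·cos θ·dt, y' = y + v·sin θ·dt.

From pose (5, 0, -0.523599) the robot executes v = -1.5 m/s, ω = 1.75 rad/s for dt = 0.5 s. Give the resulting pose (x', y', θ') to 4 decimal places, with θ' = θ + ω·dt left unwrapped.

θ' = -0.5236 + 1.75·0.5 = 0.3514
R = v/ω = -1.5/1.75 = -0.8571
x' = 5 + -0.8571·(sin 0.3514 − sin -0.5236) = 4.2764
y' = 0 − -0.8571·(cos 0.3514 − cos -0.5236) = 0.0625

(4.2764, 0.0625, 0.3514)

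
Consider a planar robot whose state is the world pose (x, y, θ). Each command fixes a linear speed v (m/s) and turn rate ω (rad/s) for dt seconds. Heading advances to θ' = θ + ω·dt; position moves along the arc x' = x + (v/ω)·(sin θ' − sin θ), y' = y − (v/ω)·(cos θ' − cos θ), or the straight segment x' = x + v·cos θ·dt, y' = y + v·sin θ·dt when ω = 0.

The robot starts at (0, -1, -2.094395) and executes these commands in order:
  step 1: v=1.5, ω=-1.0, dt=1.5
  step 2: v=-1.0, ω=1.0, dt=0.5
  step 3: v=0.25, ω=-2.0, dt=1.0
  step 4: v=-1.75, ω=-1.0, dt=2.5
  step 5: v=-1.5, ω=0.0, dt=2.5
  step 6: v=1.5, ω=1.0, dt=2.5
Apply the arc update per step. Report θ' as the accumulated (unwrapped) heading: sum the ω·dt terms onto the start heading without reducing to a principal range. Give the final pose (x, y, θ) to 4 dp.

step 1: θ'=-3.5944 (R=-1.5000) → pose (-1.9553, -1.5988, -3.5944)
step 2: θ'=-3.0944 (R=-1.0000) → pose (-1.4706, -1.6985, -3.0944)
step 3: θ'=-5.0944 (R=-0.1250) → pose (-1.5925, -1.5270, -5.0944)
step 4: θ'=-7.5944 (R=1.7500) → pose (-4.9077, -1.3239, -7.5944)
step 5: θ'=-7.5944 (straight) → pose (-5.8703, 2.3005, -7.5944)
step 6: θ'=-5.0944 (R=1.5000) → pose (-3.0286, 2.1263, -5.0944)

(-3.0286, 2.1263, -5.0944)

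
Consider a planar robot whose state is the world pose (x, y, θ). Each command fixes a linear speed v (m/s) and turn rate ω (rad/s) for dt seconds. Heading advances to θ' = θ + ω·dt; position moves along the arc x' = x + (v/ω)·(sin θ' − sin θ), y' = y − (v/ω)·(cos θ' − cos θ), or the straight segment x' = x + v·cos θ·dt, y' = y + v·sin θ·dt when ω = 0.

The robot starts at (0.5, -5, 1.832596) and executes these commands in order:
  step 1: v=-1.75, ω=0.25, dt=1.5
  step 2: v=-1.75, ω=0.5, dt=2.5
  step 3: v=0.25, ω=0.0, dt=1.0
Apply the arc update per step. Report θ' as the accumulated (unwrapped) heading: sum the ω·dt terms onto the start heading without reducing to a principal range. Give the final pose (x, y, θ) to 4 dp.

(5.2975, -8.6738, 3.4576)

step 1: θ'=2.2076 (R=-7.0000) → pose (1.6335, -7.3506, 2.2076)
step 2: θ'=3.4576 (R=-3.5000) → pose (5.5352, -8.5962, 3.4576)
step 3: θ'=3.4576 (straight) → pose (5.2975, -8.6738, 3.4576)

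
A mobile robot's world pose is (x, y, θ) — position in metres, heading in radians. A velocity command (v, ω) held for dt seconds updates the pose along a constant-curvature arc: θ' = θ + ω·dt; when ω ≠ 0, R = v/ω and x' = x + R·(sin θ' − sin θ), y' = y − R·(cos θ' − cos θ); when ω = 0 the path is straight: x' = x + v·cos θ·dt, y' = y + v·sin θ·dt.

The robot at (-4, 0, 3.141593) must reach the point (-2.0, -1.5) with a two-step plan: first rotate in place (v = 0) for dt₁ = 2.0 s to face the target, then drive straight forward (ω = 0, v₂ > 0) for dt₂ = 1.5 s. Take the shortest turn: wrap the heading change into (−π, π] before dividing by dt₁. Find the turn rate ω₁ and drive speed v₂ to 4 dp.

heading to target = atan2(-1.5−0, -2−-4) = -0.6435
Δθ = wrap(-0.6435 − 3.1416) = 2.4981; ω₁ = Δθ/dt₁ = 1.2490
distance = √((-2−-4)² + (-1.5−0)²) = 2.5000; v₂ = distance/dt₂ = 1.6667

ω₁ = 1.2490, v₂ = 1.6667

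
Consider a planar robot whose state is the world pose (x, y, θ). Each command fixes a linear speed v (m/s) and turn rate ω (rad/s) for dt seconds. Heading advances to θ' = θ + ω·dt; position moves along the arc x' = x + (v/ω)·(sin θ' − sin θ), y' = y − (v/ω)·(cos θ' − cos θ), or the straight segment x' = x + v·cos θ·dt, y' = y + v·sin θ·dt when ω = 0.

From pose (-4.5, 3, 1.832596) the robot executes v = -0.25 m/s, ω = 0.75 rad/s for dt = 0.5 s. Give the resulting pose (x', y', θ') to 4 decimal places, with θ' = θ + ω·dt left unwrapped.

(-4.4460, 2.8881, 2.2076)

θ' = 1.8326 + 0.75·0.5 = 2.2076
R = v/ω = -0.25/0.75 = -0.3333
x' = -4.5 + -0.3333·(sin 2.2076 − sin 1.8326) = -4.4460
y' = 3 − -0.3333·(cos 2.2076 − cos 1.8326) = 2.8881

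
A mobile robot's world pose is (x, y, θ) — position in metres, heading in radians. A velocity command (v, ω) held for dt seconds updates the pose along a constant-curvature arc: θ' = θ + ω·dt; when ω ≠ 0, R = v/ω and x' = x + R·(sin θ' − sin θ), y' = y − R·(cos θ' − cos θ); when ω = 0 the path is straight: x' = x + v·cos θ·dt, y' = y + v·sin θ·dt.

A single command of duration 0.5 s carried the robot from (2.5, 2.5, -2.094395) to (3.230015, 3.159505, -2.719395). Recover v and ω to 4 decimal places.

Δθ = -2.719395 − -2.094395 = -0.625000
ω = Δθ/dt = -0.625000/0.5 = -1.2500
R = Δx/(sin θ' − sin θ) = 1.6000
v = R·ω = 1.6000·-1.2500 = -2.0000

v = -2.0000, ω = -1.2500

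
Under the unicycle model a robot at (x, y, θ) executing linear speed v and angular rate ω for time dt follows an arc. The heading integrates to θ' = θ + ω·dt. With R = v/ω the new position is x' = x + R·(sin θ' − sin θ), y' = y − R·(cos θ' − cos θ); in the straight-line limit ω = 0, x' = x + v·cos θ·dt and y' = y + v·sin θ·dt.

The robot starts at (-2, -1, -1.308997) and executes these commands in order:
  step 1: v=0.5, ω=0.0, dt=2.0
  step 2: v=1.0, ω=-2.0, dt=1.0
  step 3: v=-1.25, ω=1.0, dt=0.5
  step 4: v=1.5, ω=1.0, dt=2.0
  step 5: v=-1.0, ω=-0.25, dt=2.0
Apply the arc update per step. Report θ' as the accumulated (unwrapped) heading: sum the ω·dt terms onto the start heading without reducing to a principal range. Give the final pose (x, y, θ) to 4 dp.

step 1: θ'=-1.3090 (straight) → pose (-1.7412, -1.9659, -1.3090)
step 2: θ'=-3.3090 (R=-0.5000) → pose (-2.3075, -2.5883, -3.3090)
step 3: θ'=-2.8090 (R=-1.2500) → pose (-1.6911, -2.5373, -2.8090)
step 4: θ'=-0.8090 (R=1.5000) → pose (-2.2867, -4.9905, -0.8090)
step 5: θ'=-1.3090 (R=4.0000) → pose (-3.2560, -3.2648, -1.3090)

(-3.2560, -3.2648, -1.3090)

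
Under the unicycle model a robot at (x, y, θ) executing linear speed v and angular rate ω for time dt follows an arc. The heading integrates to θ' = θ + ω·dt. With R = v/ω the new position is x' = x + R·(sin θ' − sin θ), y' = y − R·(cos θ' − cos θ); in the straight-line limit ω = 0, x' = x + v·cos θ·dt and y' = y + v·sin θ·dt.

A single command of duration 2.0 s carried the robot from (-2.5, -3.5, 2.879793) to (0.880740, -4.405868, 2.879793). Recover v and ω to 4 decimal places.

v = -1.7500, ω = 0.0000

Δθ = 2.879793 − 2.879793 = 0.000000
ω = Δθ/dt = 0.000000/2.0 = 0.0000
ω = 0 → v = (Δx·cos θ + Δy·sin θ)/dt = -1.7500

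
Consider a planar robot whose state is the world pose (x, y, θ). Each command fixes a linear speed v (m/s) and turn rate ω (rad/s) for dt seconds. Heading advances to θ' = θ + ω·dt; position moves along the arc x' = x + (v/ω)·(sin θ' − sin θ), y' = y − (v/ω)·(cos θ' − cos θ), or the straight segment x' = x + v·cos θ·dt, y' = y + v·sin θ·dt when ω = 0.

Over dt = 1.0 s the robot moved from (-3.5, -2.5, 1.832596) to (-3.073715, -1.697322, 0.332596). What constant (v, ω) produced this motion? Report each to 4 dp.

v = 1.0000, ω = -1.5000

Δθ = 0.332596 − 1.832596 = -1.500000
ω = Δθ/dt = -1.500000/1.0 = -1.5000
R = −Δy/(cos θ' − cos θ) = -0.6667
v = R·ω = -0.6667·-1.5000 = 1.0000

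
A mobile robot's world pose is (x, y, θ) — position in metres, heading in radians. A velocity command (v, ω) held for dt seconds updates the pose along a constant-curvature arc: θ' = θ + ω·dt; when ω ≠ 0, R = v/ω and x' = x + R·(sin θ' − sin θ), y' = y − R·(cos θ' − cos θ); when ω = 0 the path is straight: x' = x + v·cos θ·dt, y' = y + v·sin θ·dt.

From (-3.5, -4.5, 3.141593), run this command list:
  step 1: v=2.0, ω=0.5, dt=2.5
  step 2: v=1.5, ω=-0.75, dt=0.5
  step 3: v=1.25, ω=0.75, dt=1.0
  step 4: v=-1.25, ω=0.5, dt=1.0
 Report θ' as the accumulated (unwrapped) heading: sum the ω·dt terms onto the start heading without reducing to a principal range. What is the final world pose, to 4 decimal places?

step 1: θ'=4.3916 (R=4.0000) → pose (-7.2959, -7.2387, 4.3916)
step 2: θ'=4.0166 (R=-2.0000) → pose (-7.6588, -7.8901, 4.0166)
step 3: θ'=4.7666 (R=1.6667) → pose (-8.0438, -9.0487, 4.7666)
step 4: θ'=5.2666 (R=-2.5000) → pose (-8.4143, -7.8685, 5.2666)

(-8.4143, -7.8685, 5.2666)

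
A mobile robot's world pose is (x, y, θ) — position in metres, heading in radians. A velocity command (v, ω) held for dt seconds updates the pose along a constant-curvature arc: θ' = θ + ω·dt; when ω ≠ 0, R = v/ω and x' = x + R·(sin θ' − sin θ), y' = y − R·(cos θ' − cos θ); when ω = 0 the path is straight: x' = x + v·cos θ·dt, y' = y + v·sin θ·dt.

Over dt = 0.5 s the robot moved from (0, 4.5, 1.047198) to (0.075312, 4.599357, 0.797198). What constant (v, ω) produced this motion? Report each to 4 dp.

Δθ = 0.797198 − 1.047198 = -0.250000
ω = Δθ/dt = -0.250000/0.5 = -0.5000
R = −Δy/(cos θ' − cos θ) = -0.5000
v = R·ω = -0.5000·-0.5000 = 0.2500

v = 0.2500, ω = -0.5000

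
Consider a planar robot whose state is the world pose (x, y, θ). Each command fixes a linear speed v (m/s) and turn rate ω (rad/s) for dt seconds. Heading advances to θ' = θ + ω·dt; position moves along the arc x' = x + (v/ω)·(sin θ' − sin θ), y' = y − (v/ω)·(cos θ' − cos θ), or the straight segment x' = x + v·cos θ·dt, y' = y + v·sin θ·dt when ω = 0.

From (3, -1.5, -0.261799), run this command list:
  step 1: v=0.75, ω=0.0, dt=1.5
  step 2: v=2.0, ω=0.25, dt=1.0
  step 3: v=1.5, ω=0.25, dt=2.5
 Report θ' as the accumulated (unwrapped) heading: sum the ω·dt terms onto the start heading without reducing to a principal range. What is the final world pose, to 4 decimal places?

step 1: θ'=-0.2618 (straight) → pose (4.0867, -1.7912, -0.2618)
step 2: θ'=-0.0118 (R=8.0000) → pose (6.0628, -2.0632, -0.0118)
step 3: θ'=0.6132 (R=6.0000) → pose (9.5865, -0.9705, 0.6132)

(9.5865, -0.9705, 0.6132)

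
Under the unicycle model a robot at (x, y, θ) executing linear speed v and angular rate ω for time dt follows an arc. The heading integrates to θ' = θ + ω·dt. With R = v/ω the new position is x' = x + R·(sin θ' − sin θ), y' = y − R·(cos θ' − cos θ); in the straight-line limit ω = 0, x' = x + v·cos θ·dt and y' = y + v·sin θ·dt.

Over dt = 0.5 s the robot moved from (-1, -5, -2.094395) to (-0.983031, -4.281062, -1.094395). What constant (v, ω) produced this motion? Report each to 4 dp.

Δθ = -1.094395 − -2.094395 = 1.000000
ω = Δθ/dt = 1.000000/0.5 = 2.0000
R = −Δy/(cos θ' − cos θ) = -0.7500
v = R·ω = -0.7500·2.0000 = -1.5000

v = -1.5000, ω = 2.0000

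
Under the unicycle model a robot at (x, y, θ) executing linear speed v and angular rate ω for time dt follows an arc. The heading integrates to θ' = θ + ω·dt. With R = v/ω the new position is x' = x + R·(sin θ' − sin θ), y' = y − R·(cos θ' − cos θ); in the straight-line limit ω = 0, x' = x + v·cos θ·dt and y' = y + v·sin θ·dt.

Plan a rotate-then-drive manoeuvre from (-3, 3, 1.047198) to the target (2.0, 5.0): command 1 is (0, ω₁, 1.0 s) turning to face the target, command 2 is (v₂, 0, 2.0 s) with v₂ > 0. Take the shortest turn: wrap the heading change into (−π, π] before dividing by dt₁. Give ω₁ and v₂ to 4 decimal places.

heading to target = atan2(5−3, 2−-3) = 0.3805
Δθ = wrap(0.3805 − 1.0472) = -0.6667; ω₁ = Δθ/dt₁ = -0.6667
distance = √((2−-3)² + (5−3)²) = 5.3852; v₂ = distance/dt₂ = 2.6926

ω₁ = -0.6667, v₂ = 2.6926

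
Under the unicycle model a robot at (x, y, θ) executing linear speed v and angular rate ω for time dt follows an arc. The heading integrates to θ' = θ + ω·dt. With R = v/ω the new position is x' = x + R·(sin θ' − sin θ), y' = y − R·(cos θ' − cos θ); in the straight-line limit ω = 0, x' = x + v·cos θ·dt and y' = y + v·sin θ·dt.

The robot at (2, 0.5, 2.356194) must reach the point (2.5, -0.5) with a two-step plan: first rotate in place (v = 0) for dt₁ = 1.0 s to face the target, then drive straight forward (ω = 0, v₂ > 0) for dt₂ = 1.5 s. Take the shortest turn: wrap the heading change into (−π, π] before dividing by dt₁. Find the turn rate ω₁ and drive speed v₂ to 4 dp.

ω₁ = 2.8198, v₂ = 0.7454

heading to target = atan2(-0.5−0.5, 2.5−2) = -1.1071
Δθ = wrap(-1.1071 − 2.3562) = 2.8198; ω₁ = Δθ/dt₁ = 2.8198
distance = √((2.5−2)² + (-0.5−0.5)²) = 1.1180; v₂ = distance/dt₂ = 0.7454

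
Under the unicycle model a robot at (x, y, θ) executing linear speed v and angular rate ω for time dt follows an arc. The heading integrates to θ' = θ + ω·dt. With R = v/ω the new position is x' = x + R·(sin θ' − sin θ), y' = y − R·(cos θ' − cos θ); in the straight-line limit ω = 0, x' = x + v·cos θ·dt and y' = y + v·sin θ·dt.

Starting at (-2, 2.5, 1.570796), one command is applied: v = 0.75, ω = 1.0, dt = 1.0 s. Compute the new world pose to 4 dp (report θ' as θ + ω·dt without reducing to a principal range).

(-2.3448, 3.1311, 2.5708)

θ' = 1.5708 + 1.0·1.0 = 2.5708
R = v/ω = 0.75/1.0 = 0.7500
x' = -2 + 0.7500·(sin 2.5708 − sin 1.5708) = -2.3448
y' = 2.5 − 0.7500·(cos 2.5708 − cos 1.5708) = 3.1311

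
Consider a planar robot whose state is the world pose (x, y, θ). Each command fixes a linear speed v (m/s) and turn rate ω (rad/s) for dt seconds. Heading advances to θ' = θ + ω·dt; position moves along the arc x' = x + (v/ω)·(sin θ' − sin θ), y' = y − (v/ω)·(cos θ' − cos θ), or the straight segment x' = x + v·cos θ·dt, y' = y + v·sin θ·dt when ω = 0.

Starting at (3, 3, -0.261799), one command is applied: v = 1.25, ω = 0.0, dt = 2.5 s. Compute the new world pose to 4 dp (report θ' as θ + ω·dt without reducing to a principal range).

θ' = -0.2618 + 0.0·2.5 = -0.2618
ω = 0 → straight: x' = 3 + 1.25·cos(-0.2618)·2.5 = 6.0185
y' = 3 + 1.25·sin(-0.2618)·2.5 = 2.1912

(6.0185, 2.1912, -0.2618)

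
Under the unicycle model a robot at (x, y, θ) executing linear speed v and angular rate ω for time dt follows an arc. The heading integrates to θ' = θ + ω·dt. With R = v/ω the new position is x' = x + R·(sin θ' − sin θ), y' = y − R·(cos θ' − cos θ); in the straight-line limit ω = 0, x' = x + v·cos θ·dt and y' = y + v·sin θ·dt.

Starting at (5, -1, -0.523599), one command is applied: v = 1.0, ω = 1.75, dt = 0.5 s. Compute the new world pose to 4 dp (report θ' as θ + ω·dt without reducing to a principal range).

θ' = -0.5236 + 1.75·0.5 = 0.3514
R = v/ω = 1.0/1.75 = 0.5714
x' = 5 + 0.5714·(sin 0.3514 − sin -0.5236) = 5.4824
y' = -1 − 0.5714·(cos 0.3514 − cos -0.5236) = -1.0416

(5.4824, -1.0416, 0.3514)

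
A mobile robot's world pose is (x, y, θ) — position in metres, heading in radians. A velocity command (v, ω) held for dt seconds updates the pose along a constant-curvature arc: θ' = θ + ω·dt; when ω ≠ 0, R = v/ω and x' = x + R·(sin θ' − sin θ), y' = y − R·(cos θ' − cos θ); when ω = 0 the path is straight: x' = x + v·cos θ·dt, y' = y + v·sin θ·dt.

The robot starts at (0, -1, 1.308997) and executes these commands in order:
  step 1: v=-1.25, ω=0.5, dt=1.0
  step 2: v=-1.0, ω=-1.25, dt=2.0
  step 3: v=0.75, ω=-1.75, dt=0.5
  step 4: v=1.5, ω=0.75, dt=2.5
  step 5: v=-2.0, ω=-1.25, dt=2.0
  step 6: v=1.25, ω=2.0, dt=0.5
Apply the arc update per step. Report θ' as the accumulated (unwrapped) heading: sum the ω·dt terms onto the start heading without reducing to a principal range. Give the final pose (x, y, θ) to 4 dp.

(-0.3987, -3.4069, -1.1910)

step 1: θ'=1.8090 (R=-2.5000) → pose (-0.0146, -2.2369, 1.8090)
step 2: θ'=-0.6910 (R=0.8000) → pose (-1.3019, -3.0422, -0.6910)
step 3: θ'=-1.5660 (R=-0.4286) → pose (-1.1464, -3.3704, -1.5660)
step 4: θ'=0.3090 (R=2.0000) → pose (1.4618, -5.2661, 0.3090)
step 5: θ'=-2.1910 (R=1.6000) → pose (-0.3268, -2.8119, -2.1910)
step 6: θ'=-1.1910 (R=0.6250) → pose (-0.3987, -3.4069, -1.1910)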